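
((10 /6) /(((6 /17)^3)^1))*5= 122825/648 = 189.54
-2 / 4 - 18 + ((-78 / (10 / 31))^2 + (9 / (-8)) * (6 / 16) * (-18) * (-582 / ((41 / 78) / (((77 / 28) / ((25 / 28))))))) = 266928529/8200 = 32552.26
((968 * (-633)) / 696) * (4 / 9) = -102124/261 = -391.28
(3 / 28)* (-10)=-15/14 = -1.07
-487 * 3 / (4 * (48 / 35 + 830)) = -0.44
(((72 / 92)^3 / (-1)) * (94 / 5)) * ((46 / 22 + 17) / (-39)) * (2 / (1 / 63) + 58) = 61399296/75647 = 811.66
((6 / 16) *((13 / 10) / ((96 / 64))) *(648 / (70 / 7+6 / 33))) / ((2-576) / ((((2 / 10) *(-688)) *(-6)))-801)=-1494207/57914465 = -0.03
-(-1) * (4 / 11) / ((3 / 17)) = 68/33 = 2.06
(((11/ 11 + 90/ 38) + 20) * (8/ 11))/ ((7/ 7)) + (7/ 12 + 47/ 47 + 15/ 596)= 1738015/93423 = 18.60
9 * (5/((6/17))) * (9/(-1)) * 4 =-4590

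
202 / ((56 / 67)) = 6767/28 = 241.68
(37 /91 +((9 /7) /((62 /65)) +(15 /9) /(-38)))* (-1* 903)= -11827967/7657 = -1544.73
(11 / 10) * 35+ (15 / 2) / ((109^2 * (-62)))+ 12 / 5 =301278323/7366220 = 40.90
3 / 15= 1/5 = 0.20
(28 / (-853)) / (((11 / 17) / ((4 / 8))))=-238/9383 = -0.03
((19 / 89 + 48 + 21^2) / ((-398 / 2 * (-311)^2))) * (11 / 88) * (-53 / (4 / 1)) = 1855/44064968 = 0.00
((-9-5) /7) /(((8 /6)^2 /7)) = -7.88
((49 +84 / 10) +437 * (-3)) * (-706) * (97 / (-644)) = -107311294/805 = -133305.96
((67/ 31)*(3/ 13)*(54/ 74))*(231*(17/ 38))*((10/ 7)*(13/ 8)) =15222735/174344 = 87.31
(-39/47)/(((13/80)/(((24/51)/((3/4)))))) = -2560/799 = -3.20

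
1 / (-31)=-1/31 = -0.03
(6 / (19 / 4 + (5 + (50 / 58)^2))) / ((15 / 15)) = 20184/35299 = 0.57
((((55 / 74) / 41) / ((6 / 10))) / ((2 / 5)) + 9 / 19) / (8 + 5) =189961/4496388 = 0.04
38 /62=19/31 = 0.61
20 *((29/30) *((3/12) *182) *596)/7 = 224692/3 = 74897.33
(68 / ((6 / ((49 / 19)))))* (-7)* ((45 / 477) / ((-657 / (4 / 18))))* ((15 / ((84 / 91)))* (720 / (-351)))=-11662000/53589519 = -0.22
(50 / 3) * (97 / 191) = 4850/573 = 8.46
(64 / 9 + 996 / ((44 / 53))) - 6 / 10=597088/495 = 1206.24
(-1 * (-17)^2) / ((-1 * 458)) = 0.63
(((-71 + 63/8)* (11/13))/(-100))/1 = 0.53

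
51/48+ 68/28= 391/112 = 3.49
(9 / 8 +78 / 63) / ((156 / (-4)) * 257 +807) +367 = 568221299/1548288 = 367.00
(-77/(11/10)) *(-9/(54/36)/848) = 105/212 = 0.50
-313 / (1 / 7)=-2191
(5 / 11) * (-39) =-195/11 = -17.73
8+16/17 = 152/17 = 8.94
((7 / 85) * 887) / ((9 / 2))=12418/765 = 16.23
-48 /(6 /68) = -544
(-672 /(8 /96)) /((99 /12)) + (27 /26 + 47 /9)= -971.19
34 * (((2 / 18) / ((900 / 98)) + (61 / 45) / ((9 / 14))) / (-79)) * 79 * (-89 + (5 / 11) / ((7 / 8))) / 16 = 5263421/13200 = 398.74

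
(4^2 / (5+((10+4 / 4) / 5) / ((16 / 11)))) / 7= 1280/3647 = 0.35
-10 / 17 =-0.59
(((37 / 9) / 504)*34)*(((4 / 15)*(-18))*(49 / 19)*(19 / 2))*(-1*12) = 391.38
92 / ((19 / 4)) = 368/19 = 19.37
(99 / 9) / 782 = 11/782 = 0.01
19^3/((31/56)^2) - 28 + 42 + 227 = 21741425/961 = 22623.75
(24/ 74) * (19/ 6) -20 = -702/37 = -18.97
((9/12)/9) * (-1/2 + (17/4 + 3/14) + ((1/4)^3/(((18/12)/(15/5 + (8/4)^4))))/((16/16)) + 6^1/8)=3301/8064 = 0.41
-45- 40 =-85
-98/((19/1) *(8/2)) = -49/38 = -1.29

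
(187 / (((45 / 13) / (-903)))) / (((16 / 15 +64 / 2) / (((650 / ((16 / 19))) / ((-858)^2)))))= -2430575/1571328 = -1.55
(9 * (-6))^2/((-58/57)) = -2865.72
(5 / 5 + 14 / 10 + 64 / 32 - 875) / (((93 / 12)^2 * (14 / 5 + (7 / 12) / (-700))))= -16715520/3227999 = -5.18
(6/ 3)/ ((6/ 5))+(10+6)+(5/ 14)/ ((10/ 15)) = 1529/84 = 18.20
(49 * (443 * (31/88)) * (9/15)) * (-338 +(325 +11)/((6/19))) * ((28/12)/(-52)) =-155443827/1040 = -149465.22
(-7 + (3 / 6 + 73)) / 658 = 19/188 = 0.10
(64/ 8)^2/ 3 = 64/3 = 21.33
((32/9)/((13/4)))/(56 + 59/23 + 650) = 2944/1906749 = 0.00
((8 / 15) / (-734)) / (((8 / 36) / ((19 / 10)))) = -57/9175 = -0.01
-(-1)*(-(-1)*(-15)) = -15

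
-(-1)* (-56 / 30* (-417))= 3892/5 = 778.40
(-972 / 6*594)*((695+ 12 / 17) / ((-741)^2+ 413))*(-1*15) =775969470/424609 = 1827.49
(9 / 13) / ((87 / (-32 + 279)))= 57/29 = 1.97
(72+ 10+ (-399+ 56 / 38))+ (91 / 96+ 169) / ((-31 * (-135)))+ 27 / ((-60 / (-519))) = -81.94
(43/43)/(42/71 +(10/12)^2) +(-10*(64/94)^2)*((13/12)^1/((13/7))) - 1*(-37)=764004685/21782949 = 35.07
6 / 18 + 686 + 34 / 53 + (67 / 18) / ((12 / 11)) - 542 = 1698733/11448 = 148.39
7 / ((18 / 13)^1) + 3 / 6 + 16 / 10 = 322/45 = 7.16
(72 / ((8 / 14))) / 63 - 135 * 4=-538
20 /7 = 2.86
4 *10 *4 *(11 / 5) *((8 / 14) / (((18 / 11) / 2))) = 15488/63 = 245.84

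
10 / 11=0.91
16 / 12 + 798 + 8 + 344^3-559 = 122123497/3 = 40707832.33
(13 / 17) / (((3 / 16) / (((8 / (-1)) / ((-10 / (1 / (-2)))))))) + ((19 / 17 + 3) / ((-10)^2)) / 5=-4139/2550 = -1.62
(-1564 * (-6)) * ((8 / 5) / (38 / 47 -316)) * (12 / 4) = -588064/4115 = -142.91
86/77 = 1.12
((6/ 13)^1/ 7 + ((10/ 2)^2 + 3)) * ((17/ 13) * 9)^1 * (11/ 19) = 4298382/22477 = 191.23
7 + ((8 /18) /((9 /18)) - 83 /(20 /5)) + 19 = 6.14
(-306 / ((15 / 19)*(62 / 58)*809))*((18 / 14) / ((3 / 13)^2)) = -9498138/877765 = -10.82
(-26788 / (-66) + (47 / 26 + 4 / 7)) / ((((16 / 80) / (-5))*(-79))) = 61299925/474474 = 129.20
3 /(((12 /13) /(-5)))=-65/4 = -16.25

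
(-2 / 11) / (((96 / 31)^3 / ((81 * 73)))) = -36.20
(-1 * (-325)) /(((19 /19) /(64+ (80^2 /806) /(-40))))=642800/31 = 20735.48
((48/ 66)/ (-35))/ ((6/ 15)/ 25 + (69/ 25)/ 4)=-800/27181 = -0.03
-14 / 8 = -7/4 = -1.75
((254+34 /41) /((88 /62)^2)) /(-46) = -627533/228206 = -2.75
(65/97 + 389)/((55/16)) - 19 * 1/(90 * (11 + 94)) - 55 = 588417997/10083150 = 58.36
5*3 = 15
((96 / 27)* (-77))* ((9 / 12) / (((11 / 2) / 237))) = -8848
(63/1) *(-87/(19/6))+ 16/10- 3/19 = -8647/5 = -1729.40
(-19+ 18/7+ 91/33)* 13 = -177.72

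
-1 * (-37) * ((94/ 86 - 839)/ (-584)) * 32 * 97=517246680/3139 = 164780.72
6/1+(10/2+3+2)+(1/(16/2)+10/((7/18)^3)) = 186.15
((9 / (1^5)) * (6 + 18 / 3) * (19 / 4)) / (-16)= -513/16 = -32.06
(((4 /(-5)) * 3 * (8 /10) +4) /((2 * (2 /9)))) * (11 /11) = 117/25 = 4.68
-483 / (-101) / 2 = 483/202 = 2.39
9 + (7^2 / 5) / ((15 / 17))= 1508/75 = 20.11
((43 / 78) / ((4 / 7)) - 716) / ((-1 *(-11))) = -20281/312 = -65.00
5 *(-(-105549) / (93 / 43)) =7564345/31 = 244011.13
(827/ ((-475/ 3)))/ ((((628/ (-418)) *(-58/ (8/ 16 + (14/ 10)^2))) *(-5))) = 3356793/113825000 = 0.03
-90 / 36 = -5/2 = -2.50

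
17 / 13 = 1.31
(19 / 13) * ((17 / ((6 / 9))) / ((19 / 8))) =204/13 = 15.69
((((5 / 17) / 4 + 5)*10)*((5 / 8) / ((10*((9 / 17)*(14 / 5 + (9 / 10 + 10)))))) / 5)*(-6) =-0.52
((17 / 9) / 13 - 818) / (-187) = 8699/1989 = 4.37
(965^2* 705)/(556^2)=656513625/309136 = 2123.70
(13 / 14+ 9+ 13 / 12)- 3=673/84 = 8.01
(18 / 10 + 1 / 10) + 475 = 4769/10 = 476.90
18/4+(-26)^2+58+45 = 1567/2 = 783.50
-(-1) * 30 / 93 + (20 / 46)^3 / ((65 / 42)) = 1842110/4903301 = 0.38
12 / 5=2.40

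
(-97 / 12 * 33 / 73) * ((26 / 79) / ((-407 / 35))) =44135/426758 = 0.10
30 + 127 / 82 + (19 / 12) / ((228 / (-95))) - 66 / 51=29.59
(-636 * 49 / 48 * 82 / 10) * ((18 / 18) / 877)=-106477/17540 = -6.07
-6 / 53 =-0.11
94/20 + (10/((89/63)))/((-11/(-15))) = 140513/9790 = 14.35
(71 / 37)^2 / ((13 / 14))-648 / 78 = -77278/17797 = -4.34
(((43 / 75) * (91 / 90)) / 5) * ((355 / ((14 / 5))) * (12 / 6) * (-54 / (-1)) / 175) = 39689/4375 = 9.07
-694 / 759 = -0.91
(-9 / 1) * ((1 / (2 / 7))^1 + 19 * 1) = -405/2 = -202.50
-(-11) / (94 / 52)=286/47 = 6.09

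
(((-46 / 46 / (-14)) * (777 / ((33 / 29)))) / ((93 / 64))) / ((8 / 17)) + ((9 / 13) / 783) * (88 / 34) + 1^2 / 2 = 941838967/13112814 = 71.83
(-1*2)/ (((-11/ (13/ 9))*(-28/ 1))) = -13/1386 = -0.01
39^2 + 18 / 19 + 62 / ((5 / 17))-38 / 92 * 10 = 1728.62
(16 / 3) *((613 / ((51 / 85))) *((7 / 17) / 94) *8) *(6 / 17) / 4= 686560/40749 = 16.85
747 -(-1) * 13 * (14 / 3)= 2423/3 = 807.67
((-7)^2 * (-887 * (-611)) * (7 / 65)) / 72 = 39720.35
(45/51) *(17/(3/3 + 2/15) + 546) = 495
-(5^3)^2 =-15625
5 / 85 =1/17 = 0.06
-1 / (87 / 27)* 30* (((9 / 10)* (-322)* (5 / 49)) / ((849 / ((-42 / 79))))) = -111780/648353 = -0.17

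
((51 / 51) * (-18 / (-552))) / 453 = 1/13892 = 0.00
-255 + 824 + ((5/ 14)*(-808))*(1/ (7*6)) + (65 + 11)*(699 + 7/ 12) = 7898378/147 = 53730.46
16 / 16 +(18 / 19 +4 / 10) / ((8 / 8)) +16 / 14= 2321/665 = 3.49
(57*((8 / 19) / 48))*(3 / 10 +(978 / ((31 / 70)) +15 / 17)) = 11644431/10540 = 1104.78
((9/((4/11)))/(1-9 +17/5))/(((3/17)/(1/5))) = -561/92 = -6.10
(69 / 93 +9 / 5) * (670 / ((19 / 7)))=369572/589 = 627.46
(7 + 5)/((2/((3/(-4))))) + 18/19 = -3.55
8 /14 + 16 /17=1.51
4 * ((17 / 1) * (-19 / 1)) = -1292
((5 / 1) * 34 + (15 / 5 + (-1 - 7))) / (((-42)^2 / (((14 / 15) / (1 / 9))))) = 11/14 = 0.79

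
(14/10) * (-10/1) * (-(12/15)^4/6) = 1792/1875 = 0.96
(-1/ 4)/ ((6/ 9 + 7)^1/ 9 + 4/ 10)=-135/676 = -0.20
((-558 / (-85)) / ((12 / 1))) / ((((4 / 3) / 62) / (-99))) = -856251/340 = -2518.39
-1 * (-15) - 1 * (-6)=21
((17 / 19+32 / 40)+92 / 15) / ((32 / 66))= 24541/1520 = 16.15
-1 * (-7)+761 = 768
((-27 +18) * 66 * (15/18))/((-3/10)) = 1650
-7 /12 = -0.58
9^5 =59049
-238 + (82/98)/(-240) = -2798921/11760 = -238.00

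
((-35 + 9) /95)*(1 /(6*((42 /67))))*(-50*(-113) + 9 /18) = -3281057/7980 = -411.16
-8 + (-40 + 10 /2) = -43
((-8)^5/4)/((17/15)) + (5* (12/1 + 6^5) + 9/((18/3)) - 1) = 1078217/34 = 31712.26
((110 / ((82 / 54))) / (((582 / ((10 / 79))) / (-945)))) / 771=-1559250/80745031 = -0.02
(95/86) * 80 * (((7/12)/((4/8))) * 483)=2141300/43 = 49797.67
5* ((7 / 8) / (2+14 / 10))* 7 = 1225/136 = 9.01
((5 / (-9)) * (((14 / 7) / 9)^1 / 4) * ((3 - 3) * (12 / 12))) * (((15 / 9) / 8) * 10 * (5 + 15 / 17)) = 0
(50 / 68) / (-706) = -25/24004 = 0.00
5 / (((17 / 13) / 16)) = 1040/17 = 61.18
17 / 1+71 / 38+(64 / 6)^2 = 132.65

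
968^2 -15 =937009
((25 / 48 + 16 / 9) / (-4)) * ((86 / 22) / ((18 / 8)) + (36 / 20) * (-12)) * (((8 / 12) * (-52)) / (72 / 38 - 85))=100479353/21103335 = 4.76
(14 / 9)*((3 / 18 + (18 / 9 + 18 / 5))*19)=23009/135 = 170.44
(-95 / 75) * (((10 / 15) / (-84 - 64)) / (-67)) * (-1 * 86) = 817/111555 = 0.01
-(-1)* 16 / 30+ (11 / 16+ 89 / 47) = 35131/11280 = 3.11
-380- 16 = -396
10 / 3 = 3.33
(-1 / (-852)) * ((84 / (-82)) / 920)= -7/5356240 = 0.00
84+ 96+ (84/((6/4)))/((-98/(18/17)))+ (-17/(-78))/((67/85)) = 111736603/621894 = 179.67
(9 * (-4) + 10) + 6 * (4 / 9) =-23.33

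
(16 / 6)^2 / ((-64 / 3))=-1/3 = -0.33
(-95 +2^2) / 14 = -13/2 = -6.50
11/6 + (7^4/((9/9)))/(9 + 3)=2423/12 = 201.92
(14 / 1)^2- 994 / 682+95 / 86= 5737549/29326 = 195.65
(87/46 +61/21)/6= 0.80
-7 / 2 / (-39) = 0.09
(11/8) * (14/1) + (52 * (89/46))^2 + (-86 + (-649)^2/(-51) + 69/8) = 1805.14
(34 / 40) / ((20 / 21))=357/400 = 0.89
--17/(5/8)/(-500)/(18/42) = -238/1875 = -0.13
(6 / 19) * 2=12/19 = 0.63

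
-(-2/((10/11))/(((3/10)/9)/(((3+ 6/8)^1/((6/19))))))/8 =3135/32 = 97.97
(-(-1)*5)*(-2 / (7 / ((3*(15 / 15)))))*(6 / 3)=-60/7 = -8.57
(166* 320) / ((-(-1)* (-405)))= -10624/81 = -131.16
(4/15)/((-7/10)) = -8/21 = -0.38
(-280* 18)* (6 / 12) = -2520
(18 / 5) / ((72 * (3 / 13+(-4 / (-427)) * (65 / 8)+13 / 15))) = 16653/390862 = 0.04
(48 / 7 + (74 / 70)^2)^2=95433361/1500625 = 63.60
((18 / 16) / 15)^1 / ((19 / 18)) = 27/380 = 0.07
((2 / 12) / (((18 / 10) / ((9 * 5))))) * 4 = 16.67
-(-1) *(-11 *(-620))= 6820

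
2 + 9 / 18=5/2 = 2.50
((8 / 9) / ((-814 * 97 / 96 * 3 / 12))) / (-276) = 128/8172153 = 0.00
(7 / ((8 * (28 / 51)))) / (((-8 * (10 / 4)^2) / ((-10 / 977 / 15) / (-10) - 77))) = 9591689/3908000 = 2.45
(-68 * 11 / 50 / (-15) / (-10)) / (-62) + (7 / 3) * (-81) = -21971063/116250 = -189.00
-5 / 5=-1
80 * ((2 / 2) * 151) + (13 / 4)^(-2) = 2041536/169 = 12080.09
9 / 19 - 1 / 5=26/95 = 0.27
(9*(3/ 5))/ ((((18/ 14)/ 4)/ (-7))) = -588/5 = -117.60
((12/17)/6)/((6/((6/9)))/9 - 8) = -2/119 = -0.02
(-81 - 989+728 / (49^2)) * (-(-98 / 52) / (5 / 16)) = -2935248/455 = -6451.09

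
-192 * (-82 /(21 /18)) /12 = 7872/7 = 1124.57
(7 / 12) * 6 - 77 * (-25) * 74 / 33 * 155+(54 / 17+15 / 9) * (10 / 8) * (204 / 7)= 28109057/42 = 669263.26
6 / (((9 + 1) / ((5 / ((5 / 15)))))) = 9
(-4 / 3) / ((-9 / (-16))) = -64/27 = -2.37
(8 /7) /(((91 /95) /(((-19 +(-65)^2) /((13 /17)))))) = 54341520/8281 = 6562.19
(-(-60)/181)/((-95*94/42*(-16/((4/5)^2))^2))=-252/101020625 = 0.00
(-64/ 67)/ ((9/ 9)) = -64/67 = -0.96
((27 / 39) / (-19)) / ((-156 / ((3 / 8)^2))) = 27/822016 = 0.00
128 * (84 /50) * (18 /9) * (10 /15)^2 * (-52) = -745472/75 = -9939.63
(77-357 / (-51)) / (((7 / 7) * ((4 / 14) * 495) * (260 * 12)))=49/257400 = 0.00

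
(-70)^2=4900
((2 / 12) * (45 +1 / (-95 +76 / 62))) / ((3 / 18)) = 130784/2907 = 44.99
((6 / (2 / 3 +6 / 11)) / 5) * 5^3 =495/4 = 123.75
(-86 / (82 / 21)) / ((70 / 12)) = -774/205 = -3.78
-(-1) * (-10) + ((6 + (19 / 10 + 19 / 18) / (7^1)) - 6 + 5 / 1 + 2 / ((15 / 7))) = -164/45 = -3.64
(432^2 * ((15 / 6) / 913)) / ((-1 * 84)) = -38880/6391 = -6.08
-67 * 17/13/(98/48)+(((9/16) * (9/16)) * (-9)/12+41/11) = -282871597/7175168 = -39.42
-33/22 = -3/2 = -1.50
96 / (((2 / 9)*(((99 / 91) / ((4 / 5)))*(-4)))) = -4368/55 = -79.42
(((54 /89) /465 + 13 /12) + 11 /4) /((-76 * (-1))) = 317393/6290520 = 0.05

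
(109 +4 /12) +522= 1894/3 = 631.33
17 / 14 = 1.21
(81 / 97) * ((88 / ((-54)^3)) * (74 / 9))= -814/212139 = 0.00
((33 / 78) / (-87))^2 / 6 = 121/30699864 = 0.00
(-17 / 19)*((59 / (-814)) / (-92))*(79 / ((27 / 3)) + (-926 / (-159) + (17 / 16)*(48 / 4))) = -2275807/118036512 = -0.02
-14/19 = -0.74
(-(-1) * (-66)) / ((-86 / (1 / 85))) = 33/3655 = 0.01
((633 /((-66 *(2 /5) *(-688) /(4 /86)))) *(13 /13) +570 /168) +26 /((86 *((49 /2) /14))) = 16252097/4555936 = 3.57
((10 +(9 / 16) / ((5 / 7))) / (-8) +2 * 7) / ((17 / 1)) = 8097/10880 = 0.74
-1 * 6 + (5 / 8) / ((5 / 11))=-37/8 = -4.62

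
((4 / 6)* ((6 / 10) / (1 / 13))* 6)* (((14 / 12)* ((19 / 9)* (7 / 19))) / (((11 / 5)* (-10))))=-637/495 = -1.29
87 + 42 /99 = 2885/33 = 87.42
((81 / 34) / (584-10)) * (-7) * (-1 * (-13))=-1053/2788 = -0.38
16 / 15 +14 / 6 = 17/5 = 3.40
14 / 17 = 0.82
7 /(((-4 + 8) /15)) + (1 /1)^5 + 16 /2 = 141/4 = 35.25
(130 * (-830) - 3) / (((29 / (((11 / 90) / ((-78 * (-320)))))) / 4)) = -1186933/16286400 = -0.07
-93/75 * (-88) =2728/25 = 109.12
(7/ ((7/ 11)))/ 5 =11/5 = 2.20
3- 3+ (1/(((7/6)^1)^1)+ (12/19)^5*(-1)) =13114770/17332693 = 0.76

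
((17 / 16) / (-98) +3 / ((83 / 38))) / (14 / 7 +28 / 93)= 16492713/27850816 = 0.59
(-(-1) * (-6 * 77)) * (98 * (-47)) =2127972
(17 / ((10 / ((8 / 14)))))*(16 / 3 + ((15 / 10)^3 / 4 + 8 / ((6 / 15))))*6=6103/40 = 152.58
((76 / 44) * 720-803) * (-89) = -431383/11 = -39216.64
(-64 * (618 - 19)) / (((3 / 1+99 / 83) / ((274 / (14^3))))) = -27244916/29841 = -913.00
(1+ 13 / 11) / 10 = 12/55 = 0.22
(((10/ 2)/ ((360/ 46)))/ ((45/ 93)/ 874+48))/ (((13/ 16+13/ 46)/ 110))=203432240/152161659 = 1.34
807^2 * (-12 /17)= -7814988/17 = -459705.18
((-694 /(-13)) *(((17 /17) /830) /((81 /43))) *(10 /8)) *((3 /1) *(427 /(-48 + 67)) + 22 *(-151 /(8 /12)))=-116130143/553527 = -209.80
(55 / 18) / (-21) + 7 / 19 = 1601/7182 = 0.22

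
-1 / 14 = -0.07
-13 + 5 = -8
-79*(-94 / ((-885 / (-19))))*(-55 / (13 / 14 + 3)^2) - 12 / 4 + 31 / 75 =-1852022/3245 = -570.73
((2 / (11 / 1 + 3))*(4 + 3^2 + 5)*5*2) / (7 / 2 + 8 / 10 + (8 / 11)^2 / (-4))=72600/11767 = 6.17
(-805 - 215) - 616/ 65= -1029.48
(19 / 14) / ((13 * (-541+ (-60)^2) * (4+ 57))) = 1/1787422 = 0.00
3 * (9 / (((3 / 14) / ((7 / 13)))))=882/13 = 67.85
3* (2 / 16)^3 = 3/512 = 0.01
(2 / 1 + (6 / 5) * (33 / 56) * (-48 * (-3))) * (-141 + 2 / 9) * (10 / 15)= -1315508/135 = -9744.50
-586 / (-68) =293/34 = 8.62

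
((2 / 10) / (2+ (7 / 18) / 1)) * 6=108/215 = 0.50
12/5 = 2.40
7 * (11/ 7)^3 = 1331/49 = 27.16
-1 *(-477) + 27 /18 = 957/2 = 478.50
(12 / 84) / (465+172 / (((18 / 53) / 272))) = 9/8707727 = 0.00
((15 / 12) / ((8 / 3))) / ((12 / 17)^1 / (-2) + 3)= 17/96 = 0.18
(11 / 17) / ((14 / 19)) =209/238 = 0.88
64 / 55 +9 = 559/55 = 10.16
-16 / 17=-0.94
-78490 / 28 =-39245/14 = -2803.21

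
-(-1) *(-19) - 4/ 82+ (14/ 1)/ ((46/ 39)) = -6770/943 = -7.18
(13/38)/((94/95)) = 65/188 = 0.35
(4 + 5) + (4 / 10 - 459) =-2248/5 = -449.60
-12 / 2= -6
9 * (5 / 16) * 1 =45/16 = 2.81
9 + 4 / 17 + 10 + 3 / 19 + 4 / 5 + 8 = 45532/1615 = 28.19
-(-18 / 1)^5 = 1889568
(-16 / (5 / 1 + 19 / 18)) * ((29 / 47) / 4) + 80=407752/5123 = 79.59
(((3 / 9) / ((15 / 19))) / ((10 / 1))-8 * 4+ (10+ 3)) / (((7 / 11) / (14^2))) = -5839.00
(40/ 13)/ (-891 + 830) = -40/793 = -0.05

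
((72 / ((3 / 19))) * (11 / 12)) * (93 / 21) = 12958/7 = 1851.14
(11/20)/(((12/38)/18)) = 627/20 = 31.35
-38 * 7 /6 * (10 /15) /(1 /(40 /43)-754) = 10640/271053 = 0.04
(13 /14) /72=13/1008 = 0.01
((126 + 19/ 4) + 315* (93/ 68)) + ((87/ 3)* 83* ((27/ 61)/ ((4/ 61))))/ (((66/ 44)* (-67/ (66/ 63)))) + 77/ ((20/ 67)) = 650.15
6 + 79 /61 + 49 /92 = 43929/5612 = 7.83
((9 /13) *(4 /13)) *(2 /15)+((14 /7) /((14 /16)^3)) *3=8.98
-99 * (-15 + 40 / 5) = 693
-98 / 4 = -49/2 = -24.50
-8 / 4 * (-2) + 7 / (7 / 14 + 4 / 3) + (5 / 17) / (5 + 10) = 4397/561 = 7.84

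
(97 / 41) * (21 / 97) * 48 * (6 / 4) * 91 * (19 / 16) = 326781/82 = 3985.13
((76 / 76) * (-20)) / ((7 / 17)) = -340/7 = -48.57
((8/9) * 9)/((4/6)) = 12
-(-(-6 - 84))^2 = -8100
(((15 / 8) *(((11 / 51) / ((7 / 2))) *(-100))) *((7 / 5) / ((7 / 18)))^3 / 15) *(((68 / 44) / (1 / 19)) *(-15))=15829.71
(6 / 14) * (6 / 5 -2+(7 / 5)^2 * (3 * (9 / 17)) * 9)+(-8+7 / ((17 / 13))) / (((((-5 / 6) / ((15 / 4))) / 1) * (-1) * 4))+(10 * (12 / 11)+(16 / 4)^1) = 6177263/261800 = 23.60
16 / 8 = 2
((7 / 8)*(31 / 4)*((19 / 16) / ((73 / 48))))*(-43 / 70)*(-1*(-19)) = -1443639/23360 = -61.80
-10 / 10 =-1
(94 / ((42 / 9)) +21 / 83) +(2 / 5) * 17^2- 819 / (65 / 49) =-1398479/2905 = -481.40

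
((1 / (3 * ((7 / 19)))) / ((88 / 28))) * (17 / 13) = 323/858 = 0.38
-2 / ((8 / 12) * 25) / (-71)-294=-521847/1775 = -294.00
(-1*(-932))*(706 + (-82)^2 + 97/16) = 27721641/4 = 6930410.25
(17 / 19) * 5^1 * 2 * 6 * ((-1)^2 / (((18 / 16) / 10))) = 27200/57 = 477.19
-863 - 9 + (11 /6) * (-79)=-6101/6 = -1016.83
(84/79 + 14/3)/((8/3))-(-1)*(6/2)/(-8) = 1121/632 = 1.77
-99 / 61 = -1.62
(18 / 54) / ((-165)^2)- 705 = -705.00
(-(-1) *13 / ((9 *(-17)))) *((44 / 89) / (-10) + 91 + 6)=-186953/22695 = -8.24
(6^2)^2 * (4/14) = 2592/7 = 370.29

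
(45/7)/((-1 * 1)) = -45/7 = -6.43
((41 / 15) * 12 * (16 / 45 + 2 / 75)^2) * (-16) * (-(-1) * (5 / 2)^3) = -2425888/2025 = -1197.97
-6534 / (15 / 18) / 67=-39204/335 = -117.03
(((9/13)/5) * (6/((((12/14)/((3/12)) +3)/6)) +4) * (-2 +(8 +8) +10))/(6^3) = 48/325 = 0.15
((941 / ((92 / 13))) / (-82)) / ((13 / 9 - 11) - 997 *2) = 110097/136033408 = 0.00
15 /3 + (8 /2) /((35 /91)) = 77/5 = 15.40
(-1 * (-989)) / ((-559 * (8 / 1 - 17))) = 23/117 = 0.20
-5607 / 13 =-431.31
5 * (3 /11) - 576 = -6321/11 = -574.64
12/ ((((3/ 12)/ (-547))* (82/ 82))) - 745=-27001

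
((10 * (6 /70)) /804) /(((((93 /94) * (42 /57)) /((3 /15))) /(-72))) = -10716/508865 = -0.02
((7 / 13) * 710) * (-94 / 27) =-467180/351 = -1331.00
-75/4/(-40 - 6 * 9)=75/376 = 0.20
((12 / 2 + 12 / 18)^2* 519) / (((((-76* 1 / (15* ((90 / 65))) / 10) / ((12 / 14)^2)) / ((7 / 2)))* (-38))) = 140130000/32851 = 4265.62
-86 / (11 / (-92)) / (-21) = -7912/231 = -34.25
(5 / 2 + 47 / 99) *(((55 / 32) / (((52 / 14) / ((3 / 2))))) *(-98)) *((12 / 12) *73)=-73739855/4992 = -14771.61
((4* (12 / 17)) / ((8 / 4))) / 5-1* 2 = -146/85 = -1.72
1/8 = 0.12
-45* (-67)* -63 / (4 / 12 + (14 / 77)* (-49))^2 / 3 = -68950035/80089 = -860.92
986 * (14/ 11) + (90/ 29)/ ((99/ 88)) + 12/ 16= 1605741/1276 = 1258.42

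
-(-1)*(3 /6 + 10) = 21/2 = 10.50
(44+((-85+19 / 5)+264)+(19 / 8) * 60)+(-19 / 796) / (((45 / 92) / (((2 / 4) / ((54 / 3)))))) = 119054497/322380 = 369.30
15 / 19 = 0.79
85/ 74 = 1.15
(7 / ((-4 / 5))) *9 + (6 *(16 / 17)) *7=-2667/68 = -39.22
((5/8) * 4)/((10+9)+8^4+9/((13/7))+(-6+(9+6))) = 13/21470 = 0.00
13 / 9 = 1.44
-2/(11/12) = -24/11 = -2.18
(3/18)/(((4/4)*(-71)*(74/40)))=-10/7881 = 0.00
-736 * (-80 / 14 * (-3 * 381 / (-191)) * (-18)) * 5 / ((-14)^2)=-757123200/65513 = -11556.84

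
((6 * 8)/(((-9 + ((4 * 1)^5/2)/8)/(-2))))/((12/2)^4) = -2/1485 = 0.00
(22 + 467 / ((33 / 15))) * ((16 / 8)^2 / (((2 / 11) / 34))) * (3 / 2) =262854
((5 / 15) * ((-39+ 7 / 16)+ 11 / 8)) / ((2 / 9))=-1785/32 = -55.78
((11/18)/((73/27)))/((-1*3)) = -11/146 = -0.08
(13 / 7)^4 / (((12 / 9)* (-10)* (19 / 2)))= -85683/912380 = -0.09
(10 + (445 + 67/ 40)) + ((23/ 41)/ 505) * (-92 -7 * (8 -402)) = 76134191/165640 = 459.64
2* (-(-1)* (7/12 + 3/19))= 169/114 = 1.48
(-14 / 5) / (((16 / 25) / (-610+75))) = 18725/8 = 2340.62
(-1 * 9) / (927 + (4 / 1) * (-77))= -9/619 = -0.01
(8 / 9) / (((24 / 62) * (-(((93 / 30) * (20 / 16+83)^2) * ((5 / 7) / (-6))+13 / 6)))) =27776/31659543 = 0.00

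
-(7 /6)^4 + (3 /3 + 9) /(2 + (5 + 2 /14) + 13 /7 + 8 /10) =-52849/63504 = -0.83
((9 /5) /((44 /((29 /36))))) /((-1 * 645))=-29/567600 = 0.00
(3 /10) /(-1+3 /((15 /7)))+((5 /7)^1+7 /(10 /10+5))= 221/84 = 2.63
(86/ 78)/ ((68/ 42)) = 301/442 = 0.68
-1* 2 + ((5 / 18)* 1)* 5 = -11/18 = -0.61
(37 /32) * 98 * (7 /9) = 12691/144 = 88.13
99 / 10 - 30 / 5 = 39/10 = 3.90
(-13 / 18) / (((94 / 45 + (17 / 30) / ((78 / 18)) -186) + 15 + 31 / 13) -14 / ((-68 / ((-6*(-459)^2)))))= 845/304690693 = 0.00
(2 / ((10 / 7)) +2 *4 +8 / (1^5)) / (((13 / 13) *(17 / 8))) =696/85 = 8.19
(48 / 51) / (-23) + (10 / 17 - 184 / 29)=-65738/11339 = -5.80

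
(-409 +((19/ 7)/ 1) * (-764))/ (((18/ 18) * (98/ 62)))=-538749/343 = -1570.70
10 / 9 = 1.11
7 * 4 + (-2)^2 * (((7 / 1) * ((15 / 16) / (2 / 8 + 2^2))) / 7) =491/17 = 28.88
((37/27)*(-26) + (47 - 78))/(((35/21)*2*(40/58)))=-28.98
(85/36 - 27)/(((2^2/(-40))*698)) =4435/12564 = 0.35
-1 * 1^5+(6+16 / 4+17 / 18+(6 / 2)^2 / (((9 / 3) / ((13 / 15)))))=12.54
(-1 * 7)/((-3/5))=35/3 = 11.67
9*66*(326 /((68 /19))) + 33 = 920370/17 = 54139.41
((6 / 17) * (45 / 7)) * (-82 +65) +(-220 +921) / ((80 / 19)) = 71633/560 = 127.92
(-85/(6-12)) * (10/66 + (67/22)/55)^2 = 9588017/15812280 = 0.61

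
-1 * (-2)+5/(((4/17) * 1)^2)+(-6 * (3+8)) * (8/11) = 709/16 = 44.31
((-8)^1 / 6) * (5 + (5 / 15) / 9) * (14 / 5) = -7616/405 = -18.80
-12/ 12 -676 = -677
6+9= 15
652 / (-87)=-652/87 = -7.49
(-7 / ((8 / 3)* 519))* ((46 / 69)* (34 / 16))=-119/16608 = -0.01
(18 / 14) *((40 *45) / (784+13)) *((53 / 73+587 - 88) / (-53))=-590976000/21585151 = -27.38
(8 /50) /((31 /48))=192/775 = 0.25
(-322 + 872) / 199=550/199 = 2.76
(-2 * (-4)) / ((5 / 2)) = 16/5 = 3.20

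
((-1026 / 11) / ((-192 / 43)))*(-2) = -7353/176 = -41.78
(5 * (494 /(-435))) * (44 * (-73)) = 1586728/87 = 18238.25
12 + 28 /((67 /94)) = 3436/67 = 51.28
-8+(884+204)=1080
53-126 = -73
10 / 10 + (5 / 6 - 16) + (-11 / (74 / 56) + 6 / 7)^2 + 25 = 26802401/402486 = 66.59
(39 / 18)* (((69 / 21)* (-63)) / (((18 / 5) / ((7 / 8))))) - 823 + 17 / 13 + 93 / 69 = -26676203/28704 = -929.35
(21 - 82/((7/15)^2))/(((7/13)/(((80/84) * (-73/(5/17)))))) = 374737324/2401 = 156075.52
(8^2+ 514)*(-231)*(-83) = 11081994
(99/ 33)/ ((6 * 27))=1/54 = 0.02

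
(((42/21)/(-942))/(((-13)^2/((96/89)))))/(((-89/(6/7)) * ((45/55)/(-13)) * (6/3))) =-352/339501981 = 0.00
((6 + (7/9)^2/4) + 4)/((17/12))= 3289/459 = 7.17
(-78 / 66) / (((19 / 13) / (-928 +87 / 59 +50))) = 8739835/12331 = 708.77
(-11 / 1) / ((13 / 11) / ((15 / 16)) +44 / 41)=-74415/15788 = -4.71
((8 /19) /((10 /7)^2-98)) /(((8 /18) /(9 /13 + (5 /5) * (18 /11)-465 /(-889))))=-22839516/811233709 = -0.03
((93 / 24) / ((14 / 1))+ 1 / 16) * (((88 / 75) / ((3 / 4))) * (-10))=-1672/315 = -5.31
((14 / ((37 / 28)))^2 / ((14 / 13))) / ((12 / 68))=2425696/4107 = 590.62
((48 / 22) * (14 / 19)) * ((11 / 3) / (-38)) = -56/361 = -0.16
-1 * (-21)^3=9261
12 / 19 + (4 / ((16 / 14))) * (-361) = -47989/38 = -1262.87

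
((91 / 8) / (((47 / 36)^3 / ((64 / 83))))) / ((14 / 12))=29113344/8617309 = 3.38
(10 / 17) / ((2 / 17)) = 5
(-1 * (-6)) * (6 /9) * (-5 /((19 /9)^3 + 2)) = -14580/8317 = -1.75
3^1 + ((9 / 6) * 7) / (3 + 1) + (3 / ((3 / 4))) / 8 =49/8 = 6.12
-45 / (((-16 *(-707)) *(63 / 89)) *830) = -89/13144544 = 0.00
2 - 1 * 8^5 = -32766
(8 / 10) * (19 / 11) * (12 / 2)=456/55 = 8.29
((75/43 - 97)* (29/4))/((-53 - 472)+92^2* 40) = -29696/14535505 = 0.00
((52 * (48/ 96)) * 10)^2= 67600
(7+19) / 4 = 13/2 = 6.50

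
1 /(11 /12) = 12/11 = 1.09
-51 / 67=-0.76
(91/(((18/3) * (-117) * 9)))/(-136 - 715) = 7/413586 = 0.00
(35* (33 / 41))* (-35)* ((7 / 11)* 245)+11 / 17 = -107144174/697 = -153721.91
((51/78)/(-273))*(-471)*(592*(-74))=-58461776/1183 = -49418.24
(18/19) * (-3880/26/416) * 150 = -327375/6422 = -50.98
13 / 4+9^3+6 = 2953/4 = 738.25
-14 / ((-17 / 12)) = 168/17 = 9.88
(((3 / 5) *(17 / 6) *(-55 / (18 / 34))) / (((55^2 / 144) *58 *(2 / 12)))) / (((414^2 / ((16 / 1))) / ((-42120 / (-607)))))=-2885376/512159285 = -0.01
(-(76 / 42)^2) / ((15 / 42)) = -2888/315 = -9.17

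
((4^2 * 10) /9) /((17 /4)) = 640/153 = 4.18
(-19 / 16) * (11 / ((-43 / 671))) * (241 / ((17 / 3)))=101392797/11696 = 8669.01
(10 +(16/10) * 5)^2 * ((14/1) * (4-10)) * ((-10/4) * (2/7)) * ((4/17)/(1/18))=1399680/17 = 82334.12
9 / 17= 0.53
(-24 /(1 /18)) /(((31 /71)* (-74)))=15336/1147 = 13.37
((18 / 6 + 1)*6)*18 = 432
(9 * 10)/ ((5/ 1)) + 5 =23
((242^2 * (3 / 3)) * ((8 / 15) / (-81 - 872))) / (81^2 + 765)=-21296/4760235 = 0.00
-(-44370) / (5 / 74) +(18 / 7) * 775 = 4610682/7 = 658668.86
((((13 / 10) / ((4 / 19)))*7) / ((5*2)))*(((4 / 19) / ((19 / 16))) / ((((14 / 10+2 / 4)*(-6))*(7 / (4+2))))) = -104/1805 = -0.06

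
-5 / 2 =-2.50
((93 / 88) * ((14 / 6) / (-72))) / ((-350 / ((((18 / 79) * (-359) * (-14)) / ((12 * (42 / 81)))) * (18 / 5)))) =901449/13904000 = 0.06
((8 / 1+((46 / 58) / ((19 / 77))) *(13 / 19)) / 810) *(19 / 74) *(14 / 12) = 149485/39632328 = 0.00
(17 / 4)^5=1386.58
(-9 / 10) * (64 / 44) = -72/55 = -1.31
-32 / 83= -0.39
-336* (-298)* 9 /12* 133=9987768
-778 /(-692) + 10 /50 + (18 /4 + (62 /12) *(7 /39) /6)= 7261057/1214460 = 5.98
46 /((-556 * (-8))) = 23/2224 = 0.01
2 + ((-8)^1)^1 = -6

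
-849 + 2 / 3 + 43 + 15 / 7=-16867/21 = -803.19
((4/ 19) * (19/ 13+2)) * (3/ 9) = 60/247 = 0.24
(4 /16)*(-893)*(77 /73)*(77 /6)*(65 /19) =-18113095/1752 = -10338.52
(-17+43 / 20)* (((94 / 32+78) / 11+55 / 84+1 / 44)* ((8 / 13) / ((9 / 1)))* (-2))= 29699/1820 = 16.32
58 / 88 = 29/44 = 0.66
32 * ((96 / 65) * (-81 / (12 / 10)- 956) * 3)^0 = 32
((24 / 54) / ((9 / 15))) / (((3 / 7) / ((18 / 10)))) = 28/9 = 3.11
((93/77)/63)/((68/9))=93/36652 = 0.00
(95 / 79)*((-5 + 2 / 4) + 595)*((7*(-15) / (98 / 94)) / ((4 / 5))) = -395487375/4424 = -89395.88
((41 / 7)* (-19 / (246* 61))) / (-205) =19/525210 = 0.00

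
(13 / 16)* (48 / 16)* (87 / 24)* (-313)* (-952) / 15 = 14042119/80 = 175526.49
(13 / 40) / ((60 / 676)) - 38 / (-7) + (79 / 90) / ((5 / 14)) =29101/2520 = 11.55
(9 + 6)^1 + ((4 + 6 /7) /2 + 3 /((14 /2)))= 125/7 = 17.86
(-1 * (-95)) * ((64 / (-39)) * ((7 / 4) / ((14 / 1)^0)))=-10640/39 = -272.82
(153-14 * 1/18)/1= 1370/9 = 152.22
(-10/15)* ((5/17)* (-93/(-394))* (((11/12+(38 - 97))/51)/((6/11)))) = 69905/723384 = 0.10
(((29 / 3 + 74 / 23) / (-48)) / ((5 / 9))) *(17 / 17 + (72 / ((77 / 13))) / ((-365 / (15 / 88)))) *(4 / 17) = -390398/3453703 = -0.11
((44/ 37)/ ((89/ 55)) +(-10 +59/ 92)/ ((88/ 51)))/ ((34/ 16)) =-125006603/56652772 = -2.21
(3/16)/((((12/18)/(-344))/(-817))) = 316179/4 = 79044.75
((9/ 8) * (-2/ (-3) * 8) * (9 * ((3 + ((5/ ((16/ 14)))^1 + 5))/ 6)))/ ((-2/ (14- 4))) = -556.88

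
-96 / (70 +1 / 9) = -864/631 = -1.37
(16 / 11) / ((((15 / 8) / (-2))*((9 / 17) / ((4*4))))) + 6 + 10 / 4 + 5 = -99169/2970 = -33.39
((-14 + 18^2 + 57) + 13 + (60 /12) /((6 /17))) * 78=30745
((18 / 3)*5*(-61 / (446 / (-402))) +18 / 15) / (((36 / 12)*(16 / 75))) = 1150305/446 = 2579.16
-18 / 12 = -3/2 = -1.50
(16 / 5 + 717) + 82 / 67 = 241677/335 = 721.42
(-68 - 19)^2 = 7569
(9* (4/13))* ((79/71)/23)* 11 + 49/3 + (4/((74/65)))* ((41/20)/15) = 143640689/7854730 = 18.29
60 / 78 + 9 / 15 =89/65 = 1.37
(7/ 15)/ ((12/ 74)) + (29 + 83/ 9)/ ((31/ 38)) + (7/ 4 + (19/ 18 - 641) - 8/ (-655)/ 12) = -430154393/730980 = -588.46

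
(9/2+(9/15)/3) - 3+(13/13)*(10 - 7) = 47/10 = 4.70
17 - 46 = -29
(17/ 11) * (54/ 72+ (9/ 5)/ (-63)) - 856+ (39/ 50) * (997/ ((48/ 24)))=-897156/1925 = -466.06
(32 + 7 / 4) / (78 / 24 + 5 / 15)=405/43 = 9.42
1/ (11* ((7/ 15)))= 15/77 = 0.19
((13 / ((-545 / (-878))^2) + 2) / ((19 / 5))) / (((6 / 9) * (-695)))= -15923313/784443025 = -0.02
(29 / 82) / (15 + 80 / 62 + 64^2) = 899/10453442 = 0.00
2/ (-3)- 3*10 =-92/3 = -30.67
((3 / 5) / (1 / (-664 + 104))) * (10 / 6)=-560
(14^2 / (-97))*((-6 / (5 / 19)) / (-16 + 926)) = 0.05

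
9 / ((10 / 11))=99/10 = 9.90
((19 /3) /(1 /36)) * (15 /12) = 285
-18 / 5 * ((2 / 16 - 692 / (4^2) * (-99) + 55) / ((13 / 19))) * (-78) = 1779853.50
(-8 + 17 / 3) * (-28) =196/3 = 65.33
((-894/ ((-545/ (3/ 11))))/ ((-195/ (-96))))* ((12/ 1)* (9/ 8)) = 1158624/389675 = 2.97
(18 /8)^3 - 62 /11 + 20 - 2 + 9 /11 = 17299/704 = 24.57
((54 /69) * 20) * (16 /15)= 384/23 = 16.70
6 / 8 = 3/4 = 0.75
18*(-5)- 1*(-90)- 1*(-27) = 27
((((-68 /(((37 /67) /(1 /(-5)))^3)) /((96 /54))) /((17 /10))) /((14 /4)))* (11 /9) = 3308393/8864275 = 0.37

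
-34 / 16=-17/8 = -2.12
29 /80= 0.36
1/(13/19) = 1.46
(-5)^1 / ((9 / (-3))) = 5/3 = 1.67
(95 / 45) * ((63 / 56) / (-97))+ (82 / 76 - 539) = -7931469/14744 = -537.95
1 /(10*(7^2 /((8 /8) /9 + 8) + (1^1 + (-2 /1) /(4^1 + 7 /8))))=2847/188780 = 0.02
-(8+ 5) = -13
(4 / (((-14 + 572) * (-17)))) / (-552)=1/1309068 = 0.00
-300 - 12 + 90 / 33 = -3402/11 = -309.27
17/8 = 2.12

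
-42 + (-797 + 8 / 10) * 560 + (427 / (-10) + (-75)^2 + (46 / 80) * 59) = -17611911/40 = -440297.78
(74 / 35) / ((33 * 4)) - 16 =-36923/2310 = -15.98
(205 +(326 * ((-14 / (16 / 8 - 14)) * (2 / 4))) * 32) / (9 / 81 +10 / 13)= 735969/103 = 7145.33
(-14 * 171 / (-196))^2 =29241/196 = 149.19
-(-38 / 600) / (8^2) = 19/19200 = 0.00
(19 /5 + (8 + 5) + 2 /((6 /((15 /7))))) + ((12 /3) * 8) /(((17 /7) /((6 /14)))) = 13781/595 = 23.16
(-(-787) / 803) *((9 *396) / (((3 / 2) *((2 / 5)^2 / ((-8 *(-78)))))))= 662968800/73 = 9081764.38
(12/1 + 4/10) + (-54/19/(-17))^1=20296/1615 = 12.57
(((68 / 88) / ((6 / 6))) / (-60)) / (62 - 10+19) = -17/93720 = 0.00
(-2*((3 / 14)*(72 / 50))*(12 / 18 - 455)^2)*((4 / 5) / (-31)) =89172912/27125 = 3287.48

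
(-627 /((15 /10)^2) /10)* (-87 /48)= 50.51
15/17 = 0.88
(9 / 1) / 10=9/10 = 0.90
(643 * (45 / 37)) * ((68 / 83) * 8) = 15740640/3071 = 5125.57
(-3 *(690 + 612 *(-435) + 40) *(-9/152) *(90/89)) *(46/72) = -412173225/13528 = -30468.16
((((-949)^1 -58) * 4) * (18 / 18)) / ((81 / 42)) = -56392/27 = -2088.59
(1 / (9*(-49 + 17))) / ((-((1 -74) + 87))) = 1/4032 = 0.00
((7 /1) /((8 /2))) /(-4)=-7/16 = -0.44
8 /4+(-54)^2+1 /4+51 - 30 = 11757/4 = 2939.25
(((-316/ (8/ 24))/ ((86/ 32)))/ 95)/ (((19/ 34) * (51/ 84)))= -849408/77615 = -10.94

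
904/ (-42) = -452/21 = -21.52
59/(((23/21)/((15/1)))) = 18585/23 = 808.04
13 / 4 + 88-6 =341/4 = 85.25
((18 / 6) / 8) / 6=0.06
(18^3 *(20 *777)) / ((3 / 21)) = 634404960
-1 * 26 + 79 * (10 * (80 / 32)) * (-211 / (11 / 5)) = -2083911/11 = -189446.45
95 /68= 1.40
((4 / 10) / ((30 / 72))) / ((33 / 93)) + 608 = 167944/275 = 610.71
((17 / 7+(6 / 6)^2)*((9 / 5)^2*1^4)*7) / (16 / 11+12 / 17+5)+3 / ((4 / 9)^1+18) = 11.02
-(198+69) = -267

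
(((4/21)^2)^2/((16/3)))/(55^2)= 16/196101675 = 0.00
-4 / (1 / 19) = -76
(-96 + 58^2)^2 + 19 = 10679843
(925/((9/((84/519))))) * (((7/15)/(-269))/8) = -9065/2512998 = 0.00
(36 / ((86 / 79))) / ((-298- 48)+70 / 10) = -474/4859 = -0.10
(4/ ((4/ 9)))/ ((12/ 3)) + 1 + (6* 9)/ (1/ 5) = 1093/4 = 273.25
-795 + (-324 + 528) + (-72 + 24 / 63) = -662.62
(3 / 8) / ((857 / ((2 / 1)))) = 3/3428 = 0.00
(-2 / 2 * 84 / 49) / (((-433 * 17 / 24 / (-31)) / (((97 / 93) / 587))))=-9312/30246349 = 0.00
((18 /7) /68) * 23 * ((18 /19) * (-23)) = -42849/2261 = -18.95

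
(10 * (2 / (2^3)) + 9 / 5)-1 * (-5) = 93/10 = 9.30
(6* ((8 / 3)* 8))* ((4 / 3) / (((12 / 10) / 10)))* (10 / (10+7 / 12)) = 512000/381 = 1343.83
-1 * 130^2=-16900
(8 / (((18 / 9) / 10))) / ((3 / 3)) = 40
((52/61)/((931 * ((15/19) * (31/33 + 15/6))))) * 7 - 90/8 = -11.25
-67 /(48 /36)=-201/4 = -50.25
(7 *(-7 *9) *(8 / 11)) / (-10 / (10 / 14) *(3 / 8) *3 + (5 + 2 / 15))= 30.21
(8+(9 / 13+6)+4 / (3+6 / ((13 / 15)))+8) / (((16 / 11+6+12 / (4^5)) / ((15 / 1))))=109066496/2350595 = 46.40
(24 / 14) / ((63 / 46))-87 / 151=14995/22197 = 0.68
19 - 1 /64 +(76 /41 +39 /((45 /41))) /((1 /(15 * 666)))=373515.03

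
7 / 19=0.37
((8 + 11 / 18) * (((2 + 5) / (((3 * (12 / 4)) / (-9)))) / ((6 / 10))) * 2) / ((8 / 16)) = -10850/27 = -401.85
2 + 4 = 6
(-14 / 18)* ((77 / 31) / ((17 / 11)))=-5929/4743 = -1.25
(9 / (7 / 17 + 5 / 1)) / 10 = 153/920 = 0.17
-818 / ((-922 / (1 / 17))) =409/7837 = 0.05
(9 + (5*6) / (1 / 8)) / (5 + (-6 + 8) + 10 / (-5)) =49.80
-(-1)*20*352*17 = 119680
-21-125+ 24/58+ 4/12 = -12637/87 = -145.25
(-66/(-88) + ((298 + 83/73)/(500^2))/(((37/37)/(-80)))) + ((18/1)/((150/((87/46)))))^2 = 85172862/120678125 = 0.71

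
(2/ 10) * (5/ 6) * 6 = 1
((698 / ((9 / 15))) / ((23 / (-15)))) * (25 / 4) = -218125/46 = -4741.85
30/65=6/13 = 0.46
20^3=8000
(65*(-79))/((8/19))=-97565/8 = -12195.62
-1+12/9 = 1/3 = 0.33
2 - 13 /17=21/17 = 1.24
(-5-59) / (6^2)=-16/9 = -1.78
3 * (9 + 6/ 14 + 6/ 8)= 855/28 = 30.54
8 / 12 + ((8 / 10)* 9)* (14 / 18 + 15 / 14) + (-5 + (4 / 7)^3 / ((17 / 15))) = 799919/87465 = 9.15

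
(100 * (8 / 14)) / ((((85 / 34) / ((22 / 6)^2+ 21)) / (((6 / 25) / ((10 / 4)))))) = 7936/105 = 75.58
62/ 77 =0.81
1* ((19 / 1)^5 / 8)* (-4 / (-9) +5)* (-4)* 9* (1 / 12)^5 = -121328851/497664 = -243.80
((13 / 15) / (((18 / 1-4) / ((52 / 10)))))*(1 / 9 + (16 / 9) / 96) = 0.04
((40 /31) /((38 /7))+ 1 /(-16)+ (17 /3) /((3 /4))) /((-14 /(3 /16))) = -0.10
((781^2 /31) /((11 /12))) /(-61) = -665412/1891 = -351.88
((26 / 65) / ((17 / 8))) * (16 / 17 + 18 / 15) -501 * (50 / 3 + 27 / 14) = -9315.81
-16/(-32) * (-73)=-73/2 = -36.50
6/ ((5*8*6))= 1/40 = 0.02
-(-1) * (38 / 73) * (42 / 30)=266/365 = 0.73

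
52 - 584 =-532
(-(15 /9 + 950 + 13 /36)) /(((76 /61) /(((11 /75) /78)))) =-22997183/16005600 = -1.44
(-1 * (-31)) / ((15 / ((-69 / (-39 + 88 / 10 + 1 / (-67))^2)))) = -16003285/102454884 = -0.16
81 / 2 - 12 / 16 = 159/4 = 39.75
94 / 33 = 2.85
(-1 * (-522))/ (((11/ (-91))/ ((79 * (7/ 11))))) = -26268606/121 = -217095.92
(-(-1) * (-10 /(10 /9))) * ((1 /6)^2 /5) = -1/20 = -0.05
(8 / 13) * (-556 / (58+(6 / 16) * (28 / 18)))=-53376/9139 = -5.84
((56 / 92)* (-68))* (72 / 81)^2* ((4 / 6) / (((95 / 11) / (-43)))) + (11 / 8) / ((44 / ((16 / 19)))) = 115303721/1061910 = 108.58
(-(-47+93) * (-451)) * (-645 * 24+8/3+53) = -959979658/3 = -319993219.33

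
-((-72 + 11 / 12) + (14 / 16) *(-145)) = 4751/24 = 197.96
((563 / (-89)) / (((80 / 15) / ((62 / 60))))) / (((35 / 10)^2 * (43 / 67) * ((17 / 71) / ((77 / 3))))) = -913263131/54649560 = -16.71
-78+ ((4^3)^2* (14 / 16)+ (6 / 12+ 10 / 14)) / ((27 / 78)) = 71955/7 = 10279.29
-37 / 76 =-0.49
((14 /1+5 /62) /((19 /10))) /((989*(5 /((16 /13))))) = 13968/7572773 = 0.00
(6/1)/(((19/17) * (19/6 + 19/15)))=3060/2527 = 1.21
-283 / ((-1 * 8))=283/8 = 35.38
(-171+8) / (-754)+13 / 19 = 12899/14326 = 0.90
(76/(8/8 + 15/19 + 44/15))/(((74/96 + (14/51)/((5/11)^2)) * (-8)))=-27616500/28823917 = -0.96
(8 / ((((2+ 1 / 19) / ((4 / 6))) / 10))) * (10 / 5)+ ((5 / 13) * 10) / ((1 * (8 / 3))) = 24995/468 = 53.41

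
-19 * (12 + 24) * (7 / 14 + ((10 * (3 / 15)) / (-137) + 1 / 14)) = -365256/959 = -380.87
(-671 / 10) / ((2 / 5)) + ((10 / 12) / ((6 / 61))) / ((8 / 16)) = -5429/36 = -150.81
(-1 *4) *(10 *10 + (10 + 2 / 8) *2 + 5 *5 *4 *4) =-2082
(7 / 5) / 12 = 7/60 = 0.12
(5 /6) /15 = 1/18 = 0.06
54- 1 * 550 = -496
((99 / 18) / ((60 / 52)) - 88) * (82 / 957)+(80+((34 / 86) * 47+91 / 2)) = 15369853/112230 = 136.95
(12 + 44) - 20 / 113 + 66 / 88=25571/452 = 56.57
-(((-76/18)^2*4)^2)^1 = -33362176/6561 = -5084.92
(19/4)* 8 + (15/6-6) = 69/2 = 34.50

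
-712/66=-356/33 = -10.79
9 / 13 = 0.69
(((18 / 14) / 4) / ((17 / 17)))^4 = 6561/614656 = 0.01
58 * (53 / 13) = 3074/13 = 236.46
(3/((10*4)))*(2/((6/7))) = 7/40 = 0.18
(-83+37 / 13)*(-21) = 1683.23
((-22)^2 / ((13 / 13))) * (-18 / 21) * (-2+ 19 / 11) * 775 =613800/7 = 87685.71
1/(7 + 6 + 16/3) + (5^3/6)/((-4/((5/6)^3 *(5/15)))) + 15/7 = 7141367/5987520 = 1.19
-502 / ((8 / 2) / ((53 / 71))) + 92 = -1.68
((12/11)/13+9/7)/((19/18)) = 24678/19019 = 1.30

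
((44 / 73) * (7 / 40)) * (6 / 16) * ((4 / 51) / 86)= 77/2134520 = 0.00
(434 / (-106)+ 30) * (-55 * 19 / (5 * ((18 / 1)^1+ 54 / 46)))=-6600011/23373 = -282.38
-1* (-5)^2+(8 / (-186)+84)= 5483/93 = 58.96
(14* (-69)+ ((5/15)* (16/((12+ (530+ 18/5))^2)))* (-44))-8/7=-214697185/221991 = -967.14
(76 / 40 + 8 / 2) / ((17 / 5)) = 59/34 = 1.74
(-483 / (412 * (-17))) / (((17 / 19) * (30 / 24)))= 9177/148835 = 0.06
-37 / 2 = -18.50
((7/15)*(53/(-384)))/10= -371/57600 = -0.01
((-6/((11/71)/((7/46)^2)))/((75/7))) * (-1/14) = 3479/581900 = 0.01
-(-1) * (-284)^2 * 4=322624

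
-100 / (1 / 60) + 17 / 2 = -11983/2 = -5991.50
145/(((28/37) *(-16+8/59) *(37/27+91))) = -32745/250432 = -0.13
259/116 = 2.23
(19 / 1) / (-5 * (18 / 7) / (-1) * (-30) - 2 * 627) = -133/11478 = -0.01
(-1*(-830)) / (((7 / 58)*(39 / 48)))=770240/91 = 8464.18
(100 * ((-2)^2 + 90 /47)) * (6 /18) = 27800/141 = 197.16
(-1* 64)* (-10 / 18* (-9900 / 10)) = -35200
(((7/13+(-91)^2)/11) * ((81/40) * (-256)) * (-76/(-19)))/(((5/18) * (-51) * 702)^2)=-2756096/174606575 = -0.02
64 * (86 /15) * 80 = 88064/3 = 29354.67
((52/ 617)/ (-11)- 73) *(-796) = 394420388/6787 = 58114.10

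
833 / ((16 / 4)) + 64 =272.25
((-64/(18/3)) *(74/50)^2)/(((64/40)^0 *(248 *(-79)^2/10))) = -10952/72551625 = 0.00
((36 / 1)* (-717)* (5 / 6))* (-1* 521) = 11206710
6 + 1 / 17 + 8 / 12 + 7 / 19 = 6874/969 = 7.09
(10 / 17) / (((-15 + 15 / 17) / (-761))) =761/24 = 31.71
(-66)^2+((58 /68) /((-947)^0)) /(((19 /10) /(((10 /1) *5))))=1414238/323 = 4378.45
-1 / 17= -0.06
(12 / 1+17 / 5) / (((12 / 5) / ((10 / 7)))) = 55/6 = 9.17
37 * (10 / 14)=185/7 = 26.43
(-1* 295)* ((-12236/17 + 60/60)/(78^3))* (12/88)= 1201535/19720272 = 0.06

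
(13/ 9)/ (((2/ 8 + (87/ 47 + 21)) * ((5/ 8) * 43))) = 19552/8403705 = 0.00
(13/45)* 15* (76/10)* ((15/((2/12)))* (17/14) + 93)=233168/35 = 6661.94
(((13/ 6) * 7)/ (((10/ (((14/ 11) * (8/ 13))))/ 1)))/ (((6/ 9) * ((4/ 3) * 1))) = 147/110 = 1.34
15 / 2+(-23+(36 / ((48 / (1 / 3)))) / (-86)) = -5333/344 = -15.50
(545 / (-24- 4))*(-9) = 4905/28 = 175.18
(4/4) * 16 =16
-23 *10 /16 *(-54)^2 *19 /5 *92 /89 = -164655.71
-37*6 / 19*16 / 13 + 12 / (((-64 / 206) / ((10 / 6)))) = -155621/1976 = -78.76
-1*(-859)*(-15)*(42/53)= -541170/53 = -10210.75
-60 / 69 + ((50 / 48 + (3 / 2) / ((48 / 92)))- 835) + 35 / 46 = -229409/276 = -831.19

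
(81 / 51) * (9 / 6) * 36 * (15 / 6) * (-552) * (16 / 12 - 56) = 109991520/17 = 6470089.41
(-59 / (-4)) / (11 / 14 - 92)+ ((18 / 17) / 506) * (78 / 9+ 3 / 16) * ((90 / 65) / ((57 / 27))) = -95477357/638408056 = -0.15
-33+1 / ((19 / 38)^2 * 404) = -3332/101 = -32.99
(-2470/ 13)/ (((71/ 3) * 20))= -57/142 = -0.40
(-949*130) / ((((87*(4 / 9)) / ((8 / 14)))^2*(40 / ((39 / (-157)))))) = 4330287/25879252 = 0.17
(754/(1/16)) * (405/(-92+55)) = -4885920/37 = -132051.89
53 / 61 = 0.87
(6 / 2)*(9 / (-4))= -27/4 = -6.75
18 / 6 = 3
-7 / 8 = -0.88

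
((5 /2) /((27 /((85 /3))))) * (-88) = -18700/81 = -230.86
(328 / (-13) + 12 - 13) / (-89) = 341/1157 = 0.29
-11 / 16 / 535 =-11/8560 = 0.00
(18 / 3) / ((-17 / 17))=-6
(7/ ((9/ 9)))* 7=49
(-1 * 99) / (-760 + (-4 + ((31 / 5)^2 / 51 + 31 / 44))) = 5553900/42778591 = 0.13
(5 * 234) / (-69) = -390/23 = -16.96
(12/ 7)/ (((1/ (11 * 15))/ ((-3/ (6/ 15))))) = -14850/7 = -2121.43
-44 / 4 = -11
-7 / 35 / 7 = -1/35 = -0.03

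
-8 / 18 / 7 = -4/63 = -0.06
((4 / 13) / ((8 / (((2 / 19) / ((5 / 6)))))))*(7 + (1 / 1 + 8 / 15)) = 256/6175 = 0.04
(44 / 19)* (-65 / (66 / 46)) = -104.91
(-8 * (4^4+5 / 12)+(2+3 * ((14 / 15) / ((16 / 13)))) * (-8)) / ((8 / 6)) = -31283/20 = -1564.15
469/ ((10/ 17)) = 7973/10 = 797.30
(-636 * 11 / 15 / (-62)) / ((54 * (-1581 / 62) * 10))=-583/1067175 = 0.00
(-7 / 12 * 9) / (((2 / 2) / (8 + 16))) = -126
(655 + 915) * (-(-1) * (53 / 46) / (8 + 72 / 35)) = 1456175/8096 = 179.86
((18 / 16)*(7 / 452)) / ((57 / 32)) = 21/2147 = 0.01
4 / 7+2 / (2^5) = 71/112 = 0.63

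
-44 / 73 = -0.60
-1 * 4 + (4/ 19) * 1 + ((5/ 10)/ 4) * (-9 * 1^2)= -747/152 = -4.91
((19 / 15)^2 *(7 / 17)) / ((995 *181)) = 2527/688863375 = 0.00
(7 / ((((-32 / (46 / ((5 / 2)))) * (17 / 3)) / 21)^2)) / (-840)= -699867/18496000 = -0.04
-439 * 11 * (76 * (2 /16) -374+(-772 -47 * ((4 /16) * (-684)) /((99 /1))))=10192263/2 = 5096131.50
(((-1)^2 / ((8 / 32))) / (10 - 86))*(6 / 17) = -6/323 = -0.02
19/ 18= 1.06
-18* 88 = -1584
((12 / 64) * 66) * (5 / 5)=99/8 = 12.38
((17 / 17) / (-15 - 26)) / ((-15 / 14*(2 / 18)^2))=378/205 = 1.84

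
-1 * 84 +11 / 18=-1501/18 = -83.39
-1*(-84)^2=-7056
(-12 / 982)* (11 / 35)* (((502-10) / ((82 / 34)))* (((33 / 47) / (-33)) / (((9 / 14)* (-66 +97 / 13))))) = -38896/87807985 = 0.00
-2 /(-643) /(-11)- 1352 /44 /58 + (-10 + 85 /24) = -34402535/4922808 = -6.99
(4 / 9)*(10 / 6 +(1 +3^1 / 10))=178/135 = 1.32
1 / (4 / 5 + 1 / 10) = 10/9 = 1.11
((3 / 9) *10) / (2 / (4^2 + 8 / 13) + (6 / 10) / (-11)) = 19800/391 = 50.64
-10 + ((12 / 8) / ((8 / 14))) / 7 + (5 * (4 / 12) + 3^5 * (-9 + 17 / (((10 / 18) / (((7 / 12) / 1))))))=257111/120 = 2142.59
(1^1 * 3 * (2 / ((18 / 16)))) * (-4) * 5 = -320/3 = -106.67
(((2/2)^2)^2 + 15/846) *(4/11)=574/1551 = 0.37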